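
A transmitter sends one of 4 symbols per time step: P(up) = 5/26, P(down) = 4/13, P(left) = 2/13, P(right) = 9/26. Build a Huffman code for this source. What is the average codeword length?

Repeatedly combine the two least-probable nodes; the expected code length is the sum of the merged weights.
merge 2/13 + 5/26 → 9/26
merge 4/13 + 9/26 → 17/26
merge 9/26 + 17/26 → 1
L = 9/26 + 17/26 + 1 = 2 bits/symbol.

2 bits/symbol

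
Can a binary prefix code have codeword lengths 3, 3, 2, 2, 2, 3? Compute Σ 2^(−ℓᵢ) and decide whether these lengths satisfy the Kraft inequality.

1.125; no

With common denominator 2^3 = 8: Σ 2^(−ℓᵢ) = 1/8 + 1/8 + 2/8 + 2/8 + 2/8 + 1/8 = 9/8 = 1.125.
Kraft's inequality requires Σ ≤ 1; here Σ = 1.125 > 1, so no such prefix code exists.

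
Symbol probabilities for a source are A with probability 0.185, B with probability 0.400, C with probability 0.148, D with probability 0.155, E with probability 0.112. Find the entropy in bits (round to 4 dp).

2.1577 bits

H = −Σ pᵢ log₂ pᵢ.
−0.185·log₂(0.185) = 0.4504
−0.400·log₂(0.400) = 0.5288
−0.148·log₂(0.148) = 0.4079
−0.155·log₂(0.155) = 0.4169
−0.112·log₂(0.112) = 0.3537
Sum ≈ 2.1577 → 2.1577 bits.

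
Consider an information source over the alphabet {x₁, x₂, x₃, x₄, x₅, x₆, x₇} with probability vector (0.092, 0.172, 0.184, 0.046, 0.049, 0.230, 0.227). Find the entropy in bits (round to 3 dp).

2.594 bits

H = −Σ pᵢ log₂ pᵢ.
−0.092·log₂(0.092) = 0.3167
−0.172·log₂(0.172) = 0.4368
−0.184·log₂(0.184) = 0.4494
−0.046·log₂(0.046) = 0.2043
−0.049·log₂(0.049) = 0.2132
−0.230·log₂(0.230) = 0.4877
−0.227·log₂(0.227) = 0.4856
Sum ≈ 2.5937 → 2.594 bits.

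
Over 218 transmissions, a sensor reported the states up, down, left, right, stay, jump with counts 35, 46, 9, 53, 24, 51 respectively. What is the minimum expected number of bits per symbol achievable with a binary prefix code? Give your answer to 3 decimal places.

2.463 bits/symbol

Probabilities are the counts divided by 218.
Repeatedly combine the two least-probable nodes; the expected code length is the sum of the merged weights.
merge 9/218 + 12/109 → 33/218
merge 33/218 + 35/218 → 34/109
merge 23/109 + 51/218 → 97/218
merge 53/218 + 34/109 → 121/218
merge 97/218 + 121/218 → 1
L = 33/218 + 34/109 + 97/218 + 121/218 + 1 = 537/218 ≈ 2.463 bits/symbol.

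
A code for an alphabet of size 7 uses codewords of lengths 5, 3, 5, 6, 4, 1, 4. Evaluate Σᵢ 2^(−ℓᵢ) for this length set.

0.828125

With common denominator 2^6 = 64: Σ 2^(−ℓᵢ) = 2/64 + 8/64 + 2/64 + 1/64 + 4/64 + 32/64 + 4/64 = 53/64 = 0.828125.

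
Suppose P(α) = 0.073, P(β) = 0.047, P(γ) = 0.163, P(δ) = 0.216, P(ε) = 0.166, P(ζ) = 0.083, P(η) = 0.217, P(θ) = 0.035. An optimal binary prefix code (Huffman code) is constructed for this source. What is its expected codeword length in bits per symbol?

Repeatedly combine the two least-probable nodes; the expected code length is the sum of the merged weights.
merge 7/200 + 47/1000 → 41/500
merge 73/1000 + 41/500 → 31/200
merge 83/1000 + 31/200 → 119/500
merge 163/1000 + 83/500 → 329/1000
merge 27/125 + 217/1000 → 433/1000
merge 119/500 + 329/1000 → 567/1000
merge 433/1000 + 567/1000 → 1
L = 41/500 + 31/200 + 119/500 + 329/1000 + 433/1000 + 567/1000 + 1 = 701/250 = 2.804 bits/symbol.

2.804 bits/symbol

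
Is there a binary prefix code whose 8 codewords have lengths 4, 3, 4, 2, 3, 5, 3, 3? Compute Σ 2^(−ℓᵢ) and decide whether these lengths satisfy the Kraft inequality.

0.90625; yes

With common denominator 2^5 = 32: Σ 2^(−ℓᵢ) = 2/32 + 4/32 + 2/32 + 8/32 + 4/32 + 1/32 + 4/32 + 4/32 = 29/32 = 0.90625.
Kraft's inequality requires Σ ≤ 1; here Σ = 0.90625 ≤ 1, so such a prefix code exists.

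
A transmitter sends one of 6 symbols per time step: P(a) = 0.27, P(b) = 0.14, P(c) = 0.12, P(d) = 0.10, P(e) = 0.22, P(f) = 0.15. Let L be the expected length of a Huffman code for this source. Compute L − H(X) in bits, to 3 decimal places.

0.012 bits

Entropy H = −Σ p log₂ p ≈ 2.4975 bits.
Huffman merges: 1/10+3/25→11/50; 7/50+3/20→29/100; 11/50+11/50→11/25; 27/100+29/100→14/25; 11/25+14/25→1. L = 251/100 ≈ 2.5100.
L − H = 2.5100 − 2.4975 = 0.012 bits.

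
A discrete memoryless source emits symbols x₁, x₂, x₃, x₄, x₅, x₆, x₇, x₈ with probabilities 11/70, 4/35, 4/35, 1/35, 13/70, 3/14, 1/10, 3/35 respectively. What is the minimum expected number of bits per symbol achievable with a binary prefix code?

2.9 bits/symbol

Repeatedly combine the two least-probable nodes; the expected code length is the sum of the merged weights.
merge 1/35 + 3/35 → 4/35
merge 1/10 + 4/35 → 3/14
merge 4/35 + 4/35 → 8/35
merge 11/70 + 13/70 → 12/35
merge 3/14 + 3/14 → 3/7
merge 8/35 + 12/35 → 4/7
merge 3/7 + 4/7 → 1
L = 4/35 + 3/14 + 8/35 + 12/35 + 3/7 + 4/7 + 1 = 29/10 = 2.9 bits/symbol.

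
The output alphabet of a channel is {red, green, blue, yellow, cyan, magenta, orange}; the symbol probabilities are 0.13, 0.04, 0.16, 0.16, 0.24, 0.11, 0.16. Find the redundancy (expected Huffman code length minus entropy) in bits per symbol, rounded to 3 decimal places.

0.068 bits

Entropy H = −Σ p log₂ p ≈ 2.6819 bits.
Huffman merges: 1/25+11/100→3/20; 13/100+3/20→7/25; 4/25+4/25→8/25; 4/25+6/25→2/5; 7/25+8/25→3/5; 2/5+3/5→1. L = 11/4 ≈ 2.7500.
L − H = 2.7500 − 2.6819 = 0.068 bits.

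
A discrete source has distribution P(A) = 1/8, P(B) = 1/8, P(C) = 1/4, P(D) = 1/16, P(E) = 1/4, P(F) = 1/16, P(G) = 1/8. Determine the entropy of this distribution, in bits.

Each probability is a power of 1/2, so log₂(1/p) is an integer.
H = Σ p·log₂(1/p) = 1/8·3 + 1/8·3 + 1/4·2 + 1/16·4 + 1/4·2 + 1/16·4 + 1/8·3 = 2.625 bits.

2.625 bits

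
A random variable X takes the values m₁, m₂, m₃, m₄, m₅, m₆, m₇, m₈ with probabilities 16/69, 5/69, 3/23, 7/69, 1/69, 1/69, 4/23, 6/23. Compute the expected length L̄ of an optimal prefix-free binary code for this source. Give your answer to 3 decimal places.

2.638 bits/symbol

Repeatedly combine the two least-probable nodes; the expected code length is the sum of the merged weights.
merge 1/69 + 1/69 → 2/69
merge 2/69 + 5/69 → 7/69
merge 7/69 + 7/69 → 14/69
merge 3/23 + 4/23 → 7/23
merge 14/69 + 16/69 → 10/23
merge 6/23 + 7/23 → 13/23
merge 10/23 + 13/23 → 1
L = 2/69 + 7/69 + 14/69 + 7/23 + 10/23 + 13/23 + 1 = 182/69 ≈ 2.638 bits/symbol.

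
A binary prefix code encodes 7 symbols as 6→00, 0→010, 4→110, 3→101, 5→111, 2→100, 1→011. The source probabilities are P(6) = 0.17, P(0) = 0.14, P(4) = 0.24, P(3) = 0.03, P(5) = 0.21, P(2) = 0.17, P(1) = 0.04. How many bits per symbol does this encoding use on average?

L̄ = Σ pᵢ·ℓᵢ = 0.17·2 + 0.14·3 + 0.24·3 + 0.03·3 + 0.21·3 + 0.17·3 + 0.04·3 = 2.83 bits/symbol.

2.83 bits/symbol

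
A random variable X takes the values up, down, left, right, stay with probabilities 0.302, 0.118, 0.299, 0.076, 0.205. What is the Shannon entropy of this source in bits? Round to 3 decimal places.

H = −Σ pᵢ log₂ pᵢ.
−0.302·log₂(0.302) = 0.5217
−0.118·log₂(0.118) = 0.3638
−0.299·log₂(0.299) = 0.5208
−0.076·log₂(0.076) = 0.2826
−0.205·log₂(0.205) = 0.4687
Sum ≈ 2.1575 → 2.158 bits.

2.158 bits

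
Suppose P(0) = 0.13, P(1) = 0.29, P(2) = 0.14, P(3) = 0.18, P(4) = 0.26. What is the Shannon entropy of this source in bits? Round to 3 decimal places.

H = −Σ pᵢ log₂ pᵢ.
−0.13·log₂(0.13) = 0.3826
−0.29·log₂(0.29) = 0.5179
−0.14·log₂(0.14) = 0.3971
−0.18·log₂(0.18) = 0.4453
−0.26·log₂(0.26) = 0.5053
Sum ≈ 2.2483 → 2.248 bits.

2.248 bits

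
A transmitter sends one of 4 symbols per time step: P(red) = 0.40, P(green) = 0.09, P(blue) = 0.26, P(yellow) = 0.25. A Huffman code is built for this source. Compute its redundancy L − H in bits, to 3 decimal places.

Entropy H = −Σ p log₂ p ≈ 1.8467 bits.
Huffman merges: 9/100+1/4→17/50; 13/50+17/50→3/5; 2/5+3/5→1. L = 97/50 ≈ 1.9400.
L − H = 1.9400 − 1.8467 = 0.093 bits.

0.093 bits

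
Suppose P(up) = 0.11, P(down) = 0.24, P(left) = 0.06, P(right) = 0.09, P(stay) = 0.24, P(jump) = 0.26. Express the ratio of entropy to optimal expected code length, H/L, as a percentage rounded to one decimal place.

Entropy H = −Σ p log₂ p ≈ 2.4000 bits.
Huffman merges: 3/50+9/100→3/20; 11/100+3/20→13/50; 6/25+6/25→12/25; 13/50+13/50→13/25; 12/25+13/25→1. L = 241/100 ≈ 2.4100.
Efficiency = H/L = 2.4000/2.4100 = 99.6%.

99.6%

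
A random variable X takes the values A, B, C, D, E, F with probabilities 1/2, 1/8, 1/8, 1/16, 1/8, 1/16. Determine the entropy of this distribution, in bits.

2.125 bits

Each probability is a power of 1/2, so log₂(1/p) is an integer.
H = Σ p·log₂(1/p) = 1/2·1 + 1/8·3 + 1/8·3 + 1/16·4 + 1/8·3 + 1/16·4 = 2.125 bits.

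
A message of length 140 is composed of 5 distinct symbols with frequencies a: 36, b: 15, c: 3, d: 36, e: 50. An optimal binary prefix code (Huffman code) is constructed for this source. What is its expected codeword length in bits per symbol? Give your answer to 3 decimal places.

2.129 bits/symbol

Probabilities are the counts divided by 140.
Repeatedly combine the two least-probable nodes; the expected code length is the sum of the merged weights.
merge 3/140 + 3/28 → 9/70
merge 9/70 + 9/35 → 27/70
merge 9/35 + 5/14 → 43/70
merge 27/70 + 43/70 → 1
L = 9/70 + 27/70 + 43/70 + 1 = 149/70 ≈ 2.129 bits/symbol.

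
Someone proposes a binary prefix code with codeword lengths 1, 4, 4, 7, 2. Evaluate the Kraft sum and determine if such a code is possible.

0.8828125; yes

With common denominator 2^7 = 128: Σ 2^(−ℓᵢ) = 64/128 + 8/128 + 8/128 + 1/128 + 32/128 = 113/128 = 0.8828125.
Kraft's inequality requires Σ ≤ 1; here Σ = 0.8828125 ≤ 1, so such a prefix code exists.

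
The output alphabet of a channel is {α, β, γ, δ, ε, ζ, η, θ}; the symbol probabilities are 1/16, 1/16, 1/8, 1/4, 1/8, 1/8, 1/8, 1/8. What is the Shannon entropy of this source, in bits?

2.875 bits

Each probability is a power of 1/2, so log₂(1/p) is an integer.
H = Σ p·log₂(1/p) = 1/16·4 + 1/16·4 + 1/8·3 + 1/4·2 + 1/8·3 + 1/8·3 + 1/8·3 + 1/8·3 = 2.875 bits.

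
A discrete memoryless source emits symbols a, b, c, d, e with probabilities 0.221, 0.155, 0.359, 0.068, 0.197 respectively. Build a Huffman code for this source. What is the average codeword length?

Repeatedly combine the two least-probable nodes; the expected code length is the sum of the merged weights.
merge 17/250 + 31/200 → 223/1000
merge 197/1000 + 221/1000 → 209/500
merge 223/1000 + 359/1000 → 291/500
merge 209/500 + 291/500 → 1
L = 223/1000 + 209/500 + 291/500 + 1 = 2223/1000 = 2.223 bits/symbol.

2.223 bits/symbol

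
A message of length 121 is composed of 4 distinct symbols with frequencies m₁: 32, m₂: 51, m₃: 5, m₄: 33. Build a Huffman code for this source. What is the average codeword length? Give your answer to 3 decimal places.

Probabilities are the counts divided by 121.
Repeatedly combine the two least-probable nodes; the expected code length is the sum of the merged weights.
merge 5/121 + 32/121 → 37/121
merge 3/11 + 37/121 → 70/121
merge 51/121 + 70/121 → 1
L = 37/121 + 70/121 + 1 = 228/121 ≈ 1.884 bits/symbol.

1.884 bits/symbol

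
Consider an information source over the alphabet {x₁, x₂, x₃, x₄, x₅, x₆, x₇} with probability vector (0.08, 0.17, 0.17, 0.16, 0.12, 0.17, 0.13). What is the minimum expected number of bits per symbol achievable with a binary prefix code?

Repeatedly combine the two least-probable nodes; the expected code length is the sum of the merged weights.
merge 2/25 + 3/25 → 1/5
merge 13/100 + 4/25 → 29/100
merge 17/100 + 17/100 → 17/50
merge 17/100 + 1/5 → 37/100
merge 29/100 + 17/50 → 63/100
merge 37/100 + 63/100 → 1
L = 1/5 + 29/100 + 17/50 + 37/100 + 63/100 + 1 = 283/100 = 2.83 bits/symbol.

2.83 bits/symbol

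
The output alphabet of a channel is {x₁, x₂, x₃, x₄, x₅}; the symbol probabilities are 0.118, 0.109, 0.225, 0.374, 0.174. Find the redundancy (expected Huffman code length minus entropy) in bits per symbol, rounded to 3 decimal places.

Entropy H = −Σ p log₂ p ≈ 2.1662 bits.
Huffman merges: 109/1000+59/500→227/1000; 87/500+9/40→399/1000; 227/1000+187/500→601/1000; 399/1000+601/1000→1. L = 2227/1000 ≈ 2.2270.
L − H = 2.2270 − 2.1662 = 0.061 bits.

0.061 bits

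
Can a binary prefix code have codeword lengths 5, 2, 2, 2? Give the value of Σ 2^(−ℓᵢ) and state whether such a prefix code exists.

With common denominator 2^5 = 32: Σ 2^(−ℓᵢ) = 1/32 + 8/32 + 8/32 + 8/32 = 25/32 = 0.78125.
Kraft's inequality requires Σ ≤ 1; here Σ = 0.78125 ≤ 1, so such a prefix code exists.

0.78125; yes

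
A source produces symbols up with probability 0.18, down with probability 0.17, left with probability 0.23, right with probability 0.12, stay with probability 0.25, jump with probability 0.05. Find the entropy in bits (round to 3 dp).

2.451 bits

H = −Σ pᵢ log₂ pᵢ.
−0.18·log₂(0.18) = 0.4453
−0.17·log₂(0.17) = 0.4346
−0.23·log₂(0.23) = 0.4877
−0.12·log₂(0.12) = 0.3671
−0.25·log₂(0.25) = 0.5000
−0.05·log₂(0.05) = 0.2161
Sum ≈ 2.4507 → 2.451 bits.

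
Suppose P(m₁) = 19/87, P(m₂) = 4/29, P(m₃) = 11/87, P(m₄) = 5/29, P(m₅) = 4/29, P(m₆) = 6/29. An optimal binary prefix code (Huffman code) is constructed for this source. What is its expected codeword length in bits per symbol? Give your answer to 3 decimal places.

Repeatedly combine the two least-probable nodes; the expected code length is the sum of the merged weights.
merge 11/87 + 4/29 → 23/87
merge 4/29 + 5/29 → 9/29
merge 6/29 + 19/87 → 37/87
merge 23/87 + 9/29 → 50/87
merge 37/87 + 50/87 → 1
L = 23/87 + 9/29 + 37/87 + 50/87 + 1 = 224/87 ≈ 2.575 bits/symbol.

2.575 bits/symbol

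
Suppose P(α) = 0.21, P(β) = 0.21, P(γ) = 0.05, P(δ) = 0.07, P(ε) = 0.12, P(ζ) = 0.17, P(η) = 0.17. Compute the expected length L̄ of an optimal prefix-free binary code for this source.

2.7 bits/symbol

Repeatedly combine the two least-probable nodes; the expected code length is the sum of the merged weights.
merge 1/20 + 7/100 → 3/25
merge 3/25 + 3/25 → 6/25
merge 17/100 + 17/100 → 17/50
merge 21/100 + 21/100 → 21/50
merge 6/25 + 17/50 → 29/50
merge 21/50 + 29/50 → 1
L = 3/25 + 6/25 + 17/50 + 21/50 + 29/50 + 1 = 27/10 = 2.7 bits/symbol.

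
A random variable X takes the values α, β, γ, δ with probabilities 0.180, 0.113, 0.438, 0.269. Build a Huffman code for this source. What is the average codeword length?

1.855 bits/symbol

Repeatedly combine the two least-probable nodes; the expected code length is the sum of the merged weights.
merge 113/1000 + 9/50 → 293/1000
merge 269/1000 + 293/1000 → 281/500
merge 219/500 + 281/500 → 1
L = 293/1000 + 281/500 + 1 = 371/200 = 1.855 bits/symbol.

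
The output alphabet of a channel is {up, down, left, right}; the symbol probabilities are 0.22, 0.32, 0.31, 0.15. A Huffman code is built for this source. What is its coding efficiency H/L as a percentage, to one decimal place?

97.0%

Entropy H = −Σ p log₂ p ≈ 1.9409 bits.
Huffman merges: 3/20+11/50→37/100; 31/100+8/25→63/100; 37/100+63/100→1. L = 2 ≈ 2.0000.
Efficiency = H/L = 1.9409/2.0000 = 97.0%.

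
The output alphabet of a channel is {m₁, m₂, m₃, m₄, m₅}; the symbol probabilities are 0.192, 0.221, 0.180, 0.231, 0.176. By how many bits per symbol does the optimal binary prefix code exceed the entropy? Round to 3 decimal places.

0.043 bits

Entropy H = −Σ p log₂ p ≈ 2.3132 bits.
Huffman merges: 22/125+9/50→89/250; 24/125+221/1000→413/1000; 231/1000+89/250→587/1000; 413/1000+587/1000→1. L = 589/250 ≈ 2.3560.
L − H = 2.3560 − 2.3132 = 0.043 bits.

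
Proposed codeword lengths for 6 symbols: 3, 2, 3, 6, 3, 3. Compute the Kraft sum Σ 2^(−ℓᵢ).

0.765625

With common denominator 2^6 = 64: Σ 2^(−ℓᵢ) = 8/64 + 16/64 + 8/64 + 1/64 + 8/64 + 8/64 = 49/64 = 0.765625.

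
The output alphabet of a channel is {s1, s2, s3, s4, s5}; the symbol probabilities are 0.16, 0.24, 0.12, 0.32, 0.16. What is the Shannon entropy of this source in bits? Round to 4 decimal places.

2.2333 bits

H = −Σ pᵢ log₂ pᵢ.
−0.16·log₂(0.16) = 0.4230
−0.24·log₂(0.24) = 0.4941
−0.12·log₂(0.12) = 0.3671
−0.32·log₂(0.32) = 0.5260
−0.16·log₂(0.16) = 0.4230
Sum ≈ 2.2333 → 2.2333 bits.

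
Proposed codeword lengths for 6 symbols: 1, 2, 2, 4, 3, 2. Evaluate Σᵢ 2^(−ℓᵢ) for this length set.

With common denominator 2^4 = 16: Σ 2^(−ℓᵢ) = 8/16 + 4/16 + 4/16 + 1/16 + 2/16 + 4/16 = 23/16 = 1.4375.

1.4375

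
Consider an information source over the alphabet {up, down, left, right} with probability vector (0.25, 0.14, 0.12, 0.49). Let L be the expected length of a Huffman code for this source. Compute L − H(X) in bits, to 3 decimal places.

0.002 bits

Entropy H = −Σ p log₂ p ≈ 1.7685 bits.
Huffman merges: 3/25+7/50→13/50; 1/4+13/50→51/100; 49/100+51/100→1. L = 177/100 ≈ 1.7700.
L − H = 1.7700 − 1.7685 = 0.002 bits.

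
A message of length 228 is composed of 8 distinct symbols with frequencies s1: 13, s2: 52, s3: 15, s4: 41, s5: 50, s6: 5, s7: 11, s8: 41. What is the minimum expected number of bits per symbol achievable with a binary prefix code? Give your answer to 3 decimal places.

Probabilities are the counts divided by 228.
Repeatedly combine the two least-probable nodes; the expected code length is the sum of the merged weights.
merge 5/228 + 11/228 → 4/57
merge 13/228 + 5/76 → 7/57
merge 4/57 + 7/57 → 11/57
merge 41/228 + 41/228 → 41/114
merge 11/57 + 25/114 → 47/114
merge 13/57 + 41/114 → 67/114
merge 47/114 + 67/114 → 1
L = 4/57 + 7/57 + 11/57 + 41/114 + 47/114 + 67/114 + 1 = 313/114 ≈ 2.746 bits/symbol.

2.746 bits/symbol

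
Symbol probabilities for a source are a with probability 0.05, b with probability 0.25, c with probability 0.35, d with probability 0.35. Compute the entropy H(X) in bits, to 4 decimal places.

H = −Σ pᵢ log₂ pᵢ.
−0.05·log₂(0.05) = 0.2161
−0.25·log₂(0.25) = 0.5000
−0.35·log₂(0.35) = 0.5301
−0.35·log₂(0.35) = 0.5301
Sum ≈ 1.7763 → 1.7763 bits.

1.7763 bits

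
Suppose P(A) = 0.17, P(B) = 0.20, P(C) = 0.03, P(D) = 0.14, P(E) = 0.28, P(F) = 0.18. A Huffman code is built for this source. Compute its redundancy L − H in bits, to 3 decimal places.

Entropy H = −Σ p log₂ p ≈ 2.4074 bits.
Huffman merges: 3/100+7/50→17/100; 17/100+17/100→17/50; 9/50+1/5→19/50; 7/25+17/50→31/50; 19/50+31/50→1. L = 251/100 ≈ 2.5100.
L − H = 2.5100 − 2.4074 = 0.103 bits.

0.103 bits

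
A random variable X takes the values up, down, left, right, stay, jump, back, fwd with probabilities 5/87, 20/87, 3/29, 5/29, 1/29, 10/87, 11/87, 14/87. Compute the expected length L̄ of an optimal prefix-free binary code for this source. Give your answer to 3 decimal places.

2.862 bits/symbol

Repeatedly combine the two least-probable nodes; the expected code length is the sum of the merged weights.
merge 1/29 + 5/87 → 8/87
merge 8/87 + 3/29 → 17/87
merge 10/87 + 11/87 → 7/29
merge 14/87 + 5/29 → 1/3
merge 17/87 + 20/87 → 37/87
merge 7/29 + 1/3 → 50/87
merge 37/87 + 50/87 → 1
L = 8/87 + 17/87 + 7/29 + 1/3 + 37/87 + 50/87 + 1 = 83/29 ≈ 2.862 bits/symbol.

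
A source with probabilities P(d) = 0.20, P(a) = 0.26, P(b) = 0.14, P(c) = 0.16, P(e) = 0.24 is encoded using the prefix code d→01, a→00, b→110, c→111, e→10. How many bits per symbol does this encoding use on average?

L̄ = Σ pᵢ·ℓᵢ = 0.20·2 + 0.26·2 + 0.14·3 + 0.16·3 + 0.24·2 = 2.3 bits/symbol.

2.3 bits/symbol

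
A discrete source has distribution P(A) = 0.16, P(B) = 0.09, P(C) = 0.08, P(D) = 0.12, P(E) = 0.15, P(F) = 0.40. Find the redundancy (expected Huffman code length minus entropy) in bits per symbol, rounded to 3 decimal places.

0.036 bits

Entropy H = −Σ p log₂ p ≈ 2.3336 bits.
Huffman merges: 2/25+9/100→17/100; 3/25+3/20→27/100; 4/25+17/100→33/100; 27/100+33/100→3/5; 2/5+3/5→1. L = 237/100 ≈ 2.3700.
L − H = 2.3700 − 2.3336 = 0.036 bits.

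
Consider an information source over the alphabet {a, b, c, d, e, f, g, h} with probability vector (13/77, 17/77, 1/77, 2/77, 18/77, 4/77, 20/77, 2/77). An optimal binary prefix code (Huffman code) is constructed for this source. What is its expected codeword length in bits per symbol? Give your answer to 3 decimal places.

Repeatedly combine the two least-probable nodes; the expected code length is the sum of the merged weights.
merge 1/77 + 2/77 → 3/77
merge 2/77 + 3/77 → 5/77
merge 4/77 + 5/77 → 9/77
merge 9/77 + 13/77 → 2/7
merge 17/77 + 18/77 → 5/11
merge 20/77 + 2/7 → 6/11
merge 5/11 + 6/11 → 1
L = 3/77 + 5/77 + 9/77 + 2/7 + 5/11 + 6/11 + 1 = 193/77 ≈ 2.506 bits/symbol.

2.506 bits/symbol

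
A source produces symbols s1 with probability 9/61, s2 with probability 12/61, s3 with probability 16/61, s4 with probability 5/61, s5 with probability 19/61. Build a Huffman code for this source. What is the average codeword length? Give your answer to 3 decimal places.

2.230 bits/symbol

Repeatedly combine the two least-probable nodes; the expected code length is the sum of the merged weights.
merge 5/61 + 9/61 → 14/61
merge 12/61 + 14/61 → 26/61
merge 16/61 + 19/61 → 35/61
merge 26/61 + 35/61 → 1
L = 14/61 + 26/61 + 35/61 + 1 = 136/61 ≈ 2.230 bits/symbol.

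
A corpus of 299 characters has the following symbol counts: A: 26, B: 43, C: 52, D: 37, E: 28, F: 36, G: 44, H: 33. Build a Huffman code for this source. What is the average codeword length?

3 bits/symbol

Probabilities are the counts divided by 299.
Repeatedly combine the two least-probable nodes; the expected code length is the sum of the merged weights.
merge 2/23 + 28/299 → 54/299
merge 33/299 + 36/299 → 3/13
merge 37/299 + 43/299 → 80/299
merge 44/299 + 4/23 → 96/299
merge 54/299 + 3/13 → 123/299
merge 80/299 + 96/299 → 176/299
merge 123/299 + 176/299 → 1
L = 54/299 + 3/13 + 80/299 + 96/299 + 123/299 + 176/299 + 1 = 3 bits/symbol.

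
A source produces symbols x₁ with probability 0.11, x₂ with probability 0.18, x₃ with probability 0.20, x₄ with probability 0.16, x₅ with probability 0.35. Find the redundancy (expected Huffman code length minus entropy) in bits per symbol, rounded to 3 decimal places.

0.057 bits

Entropy H = −Σ p log₂ p ≈ 2.2131 bits.
Huffman merges: 11/100+4/25→27/100; 9/50+1/5→19/50; 27/100+7/20→31/50; 19/50+31/50→1. L = 227/100 ≈ 2.2700.
L − H = 2.2700 − 2.2131 = 0.057 bits.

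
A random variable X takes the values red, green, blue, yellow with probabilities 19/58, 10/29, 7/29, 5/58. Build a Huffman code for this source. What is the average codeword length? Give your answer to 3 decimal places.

1.983 bits/symbol

Repeatedly combine the two least-probable nodes; the expected code length is the sum of the merged weights.
merge 5/58 + 7/29 → 19/58
merge 19/58 + 19/58 → 19/29
merge 10/29 + 19/29 → 1
L = 19/58 + 19/29 + 1 = 115/58 ≈ 1.983 bits/symbol.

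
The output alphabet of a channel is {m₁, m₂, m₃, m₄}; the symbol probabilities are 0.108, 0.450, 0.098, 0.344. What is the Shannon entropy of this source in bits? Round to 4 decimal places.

1.7232 bits

H = −Σ pᵢ log₂ pᵢ.
−0.108·log₂(0.108) = 0.3468
−0.450·log₂(0.450) = 0.5184
−0.098·log₂(0.098) = 0.3284
−0.344·log₂(0.344) = 0.5296
Sum ≈ 1.7232 → 1.7232 bits.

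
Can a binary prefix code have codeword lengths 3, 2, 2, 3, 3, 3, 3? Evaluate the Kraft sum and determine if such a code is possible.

1.125; no

With common denominator 2^3 = 8: Σ 2^(−ℓᵢ) = 1/8 + 2/8 + 2/8 + 1/8 + 1/8 + 1/8 + 1/8 = 9/8 = 1.125.
Kraft's inequality requires Σ ≤ 1; here Σ = 1.125 > 1, so no such prefix code exists.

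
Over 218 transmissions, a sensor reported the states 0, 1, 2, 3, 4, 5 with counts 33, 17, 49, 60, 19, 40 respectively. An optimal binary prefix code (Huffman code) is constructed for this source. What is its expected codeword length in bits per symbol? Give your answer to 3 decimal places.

2.482 bits/symbol

Probabilities are the counts divided by 218.
Repeatedly combine the two least-probable nodes; the expected code length is the sum of the merged weights.
merge 17/218 + 19/218 → 18/109
merge 33/218 + 18/109 → 69/218
merge 20/109 + 49/218 → 89/218
merge 30/109 + 69/218 → 129/218
merge 89/218 + 129/218 → 1
L = 18/109 + 69/218 + 89/218 + 129/218 + 1 = 541/218 ≈ 2.482 bits/symbol.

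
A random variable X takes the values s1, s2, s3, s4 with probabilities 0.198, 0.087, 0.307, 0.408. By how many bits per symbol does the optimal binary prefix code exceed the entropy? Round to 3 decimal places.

Entropy H = −Σ p log₂ p ≈ 1.8198 bits.
Huffman merges: 87/1000+99/500→57/200; 57/200+307/1000→74/125; 51/125+74/125→1. L = 1877/1000 ≈ 1.8770.
L − H = 1.8770 − 1.8198 = 0.057 bits.

0.057 bits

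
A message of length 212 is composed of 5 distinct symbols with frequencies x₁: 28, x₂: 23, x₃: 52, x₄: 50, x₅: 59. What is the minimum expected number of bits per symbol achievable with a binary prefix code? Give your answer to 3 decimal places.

2.241 bits/symbol

Probabilities are the counts divided by 212.
Repeatedly combine the two least-probable nodes; the expected code length is the sum of the merged weights.
merge 23/212 + 7/53 → 51/212
merge 25/106 + 51/212 → 101/212
merge 13/53 + 59/212 → 111/212
merge 101/212 + 111/212 → 1
L = 51/212 + 101/212 + 111/212 + 1 = 475/212 ≈ 2.241 bits/symbol.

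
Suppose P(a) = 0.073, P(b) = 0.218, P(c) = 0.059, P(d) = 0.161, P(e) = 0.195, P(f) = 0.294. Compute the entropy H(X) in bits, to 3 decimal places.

2.399 bits

H = −Σ pᵢ log₂ pᵢ.
−0.073·log₂(0.073) = 0.2756
−0.218·log₂(0.218) = 0.4791
−0.059·log₂(0.059) = 0.2409
−0.161·log₂(0.161) = 0.4242
−0.195·log₂(0.195) = 0.4599
−0.294·log₂(0.294) = 0.5192
Sum ≈ 2.3990 → 2.399 bits.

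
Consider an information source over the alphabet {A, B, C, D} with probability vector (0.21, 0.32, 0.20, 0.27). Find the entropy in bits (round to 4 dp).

H = −Σ pᵢ log₂ pᵢ.
−0.21·log₂(0.21) = 0.4728
−0.32·log₂(0.32) = 0.5260
−0.20·log₂(0.20) = 0.4644
−0.27·log₂(0.27) = 0.5100
Sum ≈ 1.9733 → 1.9733 bits.

1.9733 bits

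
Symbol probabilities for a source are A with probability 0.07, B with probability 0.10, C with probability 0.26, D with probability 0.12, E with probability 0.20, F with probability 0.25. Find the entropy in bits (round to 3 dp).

H = −Σ pᵢ log₂ pᵢ.
−0.07·log₂(0.07) = 0.2686
−0.10·log₂(0.10) = 0.3322
−0.26·log₂(0.26) = 0.5053
−0.12·log₂(0.12) = 0.3671
−0.20·log₂(0.20) = 0.4644
−0.25·log₂(0.25) = 0.5000
Sum ≈ 2.4375 → 2.437 bits.

2.437 bits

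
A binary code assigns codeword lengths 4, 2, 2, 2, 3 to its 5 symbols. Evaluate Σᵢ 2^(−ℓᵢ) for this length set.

With common denominator 2^4 = 16: Σ 2^(−ℓᵢ) = 1/16 + 4/16 + 4/16 + 4/16 + 2/16 = 15/16 = 0.9375.

0.9375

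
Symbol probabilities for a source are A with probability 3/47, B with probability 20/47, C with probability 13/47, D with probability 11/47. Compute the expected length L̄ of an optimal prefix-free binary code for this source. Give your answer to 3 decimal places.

1.872 bits/symbol

Repeatedly combine the two least-probable nodes; the expected code length is the sum of the merged weights.
merge 3/47 + 11/47 → 14/47
merge 13/47 + 14/47 → 27/47
merge 20/47 + 27/47 → 1
L = 14/47 + 27/47 + 1 = 88/47 ≈ 1.872 bits/symbol.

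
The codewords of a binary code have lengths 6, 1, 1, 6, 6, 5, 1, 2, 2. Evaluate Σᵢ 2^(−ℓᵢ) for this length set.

2.078125

With common denominator 2^6 = 64: Σ 2^(−ℓᵢ) = 1/64 + 32/64 + 32/64 + 1/64 + 1/64 + 2/64 + 32/64 + 16/64 + 16/64 = 133/64 = 2.078125.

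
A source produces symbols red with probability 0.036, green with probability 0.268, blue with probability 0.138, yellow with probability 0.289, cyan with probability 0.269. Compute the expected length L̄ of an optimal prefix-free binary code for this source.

2.174 bits/symbol

Repeatedly combine the two least-probable nodes; the expected code length is the sum of the merged weights.
merge 9/250 + 69/500 → 87/500
merge 87/500 + 67/250 → 221/500
merge 269/1000 + 289/1000 → 279/500
merge 221/500 + 279/500 → 1
L = 87/500 + 221/500 + 279/500 + 1 = 1087/500 = 2.174 bits/symbol.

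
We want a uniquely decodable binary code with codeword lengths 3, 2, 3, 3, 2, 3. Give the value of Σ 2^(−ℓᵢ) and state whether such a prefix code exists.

1; yes

With common denominator 2^3 = 8: Σ 2^(−ℓᵢ) = 1/8 + 2/8 + 1/8 + 1/8 + 2/8 + 1/8 = 8/8 = 1.
Kraft's inequality requires Σ ≤ 1; here Σ = 1 ≤ 1, so such a prefix code exists.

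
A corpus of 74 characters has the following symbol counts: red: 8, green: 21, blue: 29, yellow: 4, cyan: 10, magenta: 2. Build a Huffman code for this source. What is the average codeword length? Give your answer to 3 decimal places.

Probabilities are the counts divided by 74.
Repeatedly combine the two least-probable nodes; the expected code length is the sum of the merged weights.
merge 1/37 + 2/37 → 3/37
merge 3/37 + 4/37 → 7/37
merge 5/37 + 7/37 → 12/37
merge 21/74 + 12/37 → 45/74
merge 29/74 + 45/74 → 1
L = 3/37 + 7/37 + 12/37 + 45/74 + 1 = 163/74 ≈ 2.203 bits/symbol.

2.203 bits/symbol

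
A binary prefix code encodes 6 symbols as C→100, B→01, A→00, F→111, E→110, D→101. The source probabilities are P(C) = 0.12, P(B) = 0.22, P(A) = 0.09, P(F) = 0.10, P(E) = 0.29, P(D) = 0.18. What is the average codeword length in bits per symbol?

2.69 bits/symbol

L̄ = Σ pᵢ·ℓᵢ = 0.12·3 + 0.22·2 + 0.09·2 + 0.10·3 + 0.29·3 + 0.18·3 = 2.69 bits/symbol.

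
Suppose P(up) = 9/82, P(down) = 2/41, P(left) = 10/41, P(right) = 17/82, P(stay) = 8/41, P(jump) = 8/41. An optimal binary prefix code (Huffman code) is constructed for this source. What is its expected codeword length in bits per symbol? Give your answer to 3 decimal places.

2.512 bits/symbol

Repeatedly combine the two least-probable nodes; the expected code length is the sum of the merged weights.
merge 2/41 + 9/82 → 13/82
merge 13/82 + 8/41 → 29/82
merge 8/41 + 17/82 → 33/82
merge 10/41 + 29/82 → 49/82
merge 33/82 + 49/82 → 1
L = 13/82 + 29/82 + 33/82 + 49/82 + 1 = 103/41 ≈ 2.512 bits/symbol.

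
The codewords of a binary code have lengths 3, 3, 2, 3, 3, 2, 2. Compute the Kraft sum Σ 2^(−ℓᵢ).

With common denominator 2^3 = 8: Σ 2^(−ℓᵢ) = 1/8 + 1/8 + 2/8 + 1/8 + 1/8 + 2/8 + 2/8 = 10/8 = 1.25.

1.25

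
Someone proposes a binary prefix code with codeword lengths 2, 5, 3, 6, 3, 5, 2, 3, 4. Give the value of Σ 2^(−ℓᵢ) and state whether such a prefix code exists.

1.015625; no

With common denominator 2^6 = 64: Σ 2^(−ℓᵢ) = 16/64 + 2/64 + 8/64 + 1/64 + 8/64 + 2/64 + 16/64 + 8/64 + 4/64 = 65/64 = 1.015625.
Kraft's inequality requires Σ ≤ 1; here Σ = 1.015625 > 1, so no such prefix code exists.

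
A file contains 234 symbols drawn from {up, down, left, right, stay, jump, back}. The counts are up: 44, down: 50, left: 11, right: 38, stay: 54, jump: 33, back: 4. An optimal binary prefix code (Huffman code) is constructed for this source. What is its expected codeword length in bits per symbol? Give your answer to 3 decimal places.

Probabilities are the counts divided by 234.
Repeatedly combine the two least-probable nodes; the expected code length is the sum of the merged weights.
merge 2/117 + 11/234 → 5/78
merge 5/78 + 11/78 → 8/39
merge 19/117 + 22/117 → 41/117
merge 8/39 + 25/117 → 49/117
merge 3/13 + 41/117 → 68/117
merge 49/117 + 68/117 → 1
L = 5/78 + 8/39 + 41/117 + 49/117 + 68/117 + 1 = 613/234 ≈ 2.620 bits/symbol.

2.620 bits/symbol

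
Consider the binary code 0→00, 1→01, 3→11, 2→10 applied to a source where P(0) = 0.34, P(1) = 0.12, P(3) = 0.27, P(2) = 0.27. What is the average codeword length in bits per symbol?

2 bits/symbol

L̄ = Σ pᵢ·ℓᵢ = 0.34·2 + 0.12·2 + 0.27·2 + 0.27·2 = 2 bits/symbol.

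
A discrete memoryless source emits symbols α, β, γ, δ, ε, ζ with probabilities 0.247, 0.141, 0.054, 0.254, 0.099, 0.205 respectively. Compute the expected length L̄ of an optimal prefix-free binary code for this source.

2.447 bits/symbol

Repeatedly combine the two least-probable nodes; the expected code length is the sum of the merged weights.
merge 27/500 + 99/1000 → 153/1000
merge 141/1000 + 153/1000 → 147/500
merge 41/200 + 247/1000 → 113/250
merge 127/500 + 147/500 → 137/250
merge 113/250 + 137/250 → 1
L = 153/1000 + 147/500 + 113/250 + 137/250 + 1 = 2447/1000 = 2.447 bits/symbol.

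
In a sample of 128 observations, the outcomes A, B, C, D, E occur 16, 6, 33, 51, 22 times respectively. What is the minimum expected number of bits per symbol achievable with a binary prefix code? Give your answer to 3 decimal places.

2.117 bits/symbol

Probabilities are the counts divided by 128.
Repeatedly combine the two least-probable nodes; the expected code length is the sum of the merged weights.
merge 3/64 + 1/8 → 11/64
merge 11/64 + 11/64 → 11/32
merge 33/128 + 11/32 → 77/128
merge 51/128 + 77/128 → 1
L = 11/64 + 11/32 + 77/128 + 1 = 271/128 ≈ 2.117 bits/symbol.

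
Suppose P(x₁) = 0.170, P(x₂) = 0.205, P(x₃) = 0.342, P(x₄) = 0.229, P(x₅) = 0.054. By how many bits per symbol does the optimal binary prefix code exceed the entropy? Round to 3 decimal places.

Entropy H = −Σ p log₂ p ≈ 2.1470 bits.
Huffman merges: 27/500+17/100→28/125; 41/200+28/125→429/1000; 229/1000+171/500→571/1000; 429/1000+571/1000→1. L = 278/125 ≈ 2.2240.
L − H = 2.2240 − 2.1470 = 0.077 bits.

0.077 bits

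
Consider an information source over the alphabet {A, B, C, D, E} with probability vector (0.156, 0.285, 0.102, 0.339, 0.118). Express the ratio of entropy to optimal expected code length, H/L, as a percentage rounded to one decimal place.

Entropy H = −Σ p log₂ p ≈ 2.1631 bits.
Huffman merges: 51/500+59/500→11/50; 39/250+11/50→47/125; 57/200+339/1000→78/125; 47/125+78/125→1. L = 111/50 ≈ 2.2200.
Efficiency = H/L = 2.1631/2.2200 = 97.4%.

97.4%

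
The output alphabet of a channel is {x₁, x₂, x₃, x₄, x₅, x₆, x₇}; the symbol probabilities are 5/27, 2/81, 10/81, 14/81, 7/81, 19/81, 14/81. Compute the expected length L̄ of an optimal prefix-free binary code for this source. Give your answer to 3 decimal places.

2.691 bits/symbol

Repeatedly combine the two least-probable nodes; the expected code length is the sum of the merged weights.
merge 2/81 + 7/81 → 1/9
merge 1/9 + 10/81 → 19/81
merge 14/81 + 14/81 → 28/81
merge 5/27 + 19/81 → 34/81
merge 19/81 + 28/81 → 47/81
merge 34/81 + 47/81 → 1
L = 1/9 + 19/81 + 28/81 + 34/81 + 47/81 + 1 = 218/81 ≈ 2.691 bits/symbol.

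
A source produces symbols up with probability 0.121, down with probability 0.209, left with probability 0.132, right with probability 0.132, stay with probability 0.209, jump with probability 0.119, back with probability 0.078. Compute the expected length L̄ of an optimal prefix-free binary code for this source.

Repeatedly combine the two least-probable nodes; the expected code length is the sum of the merged weights.
merge 39/500 + 119/1000 → 197/1000
merge 121/1000 + 33/250 → 253/1000
merge 33/250 + 197/1000 → 329/1000
merge 209/1000 + 209/1000 → 209/500
merge 253/1000 + 329/1000 → 291/500
merge 209/500 + 291/500 → 1
L = 197/1000 + 253/1000 + 329/1000 + 209/500 + 291/500 + 1 = 2779/1000 = 2.779 bits/symbol.

2.779 bits/symbol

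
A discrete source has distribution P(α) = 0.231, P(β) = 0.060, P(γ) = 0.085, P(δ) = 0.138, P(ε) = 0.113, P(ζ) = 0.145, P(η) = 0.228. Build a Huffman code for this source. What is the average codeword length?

2.686 bits/symbol

Repeatedly combine the two least-probable nodes; the expected code length is the sum of the merged weights.
merge 3/50 + 17/200 → 29/200
merge 113/1000 + 69/500 → 251/1000
merge 29/200 + 29/200 → 29/100
merge 57/250 + 231/1000 → 459/1000
merge 251/1000 + 29/100 → 541/1000
merge 459/1000 + 541/1000 → 1
L = 29/200 + 251/1000 + 29/100 + 459/1000 + 541/1000 + 1 = 1343/500 = 2.686 bits/symbol.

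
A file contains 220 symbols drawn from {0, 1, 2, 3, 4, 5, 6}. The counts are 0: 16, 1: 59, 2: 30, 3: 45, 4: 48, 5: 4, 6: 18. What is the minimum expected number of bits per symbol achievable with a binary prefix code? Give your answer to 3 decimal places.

2.573 bits/symbol

Probabilities are the counts divided by 220.
Repeatedly combine the two least-probable nodes; the expected code length is the sum of the merged weights.
merge 1/55 + 4/55 → 1/11
merge 9/110 + 1/11 → 19/110
merge 3/22 + 19/110 → 17/55
merge 9/44 + 12/55 → 93/220
merge 59/220 + 17/55 → 127/220
merge 93/220 + 127/220 → 1
L = 1/11 + 19/110 + 17/55 + 93/220 + 127/220 + 1 = 283/110 ≈ 2.573 bits/symbol.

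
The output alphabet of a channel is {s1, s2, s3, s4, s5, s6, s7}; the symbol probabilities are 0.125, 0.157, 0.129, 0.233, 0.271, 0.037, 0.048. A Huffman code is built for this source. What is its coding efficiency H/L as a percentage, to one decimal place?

Entropy H = −Σ p log₂ p ≈ 2.5619 bits.
Huffman merges: 37/1000+6/125→17/200; 17/200+1/8→21/100; 129/1000+157/1000→143/500; 21/100+233/1000→443/1000; 271/1000+143/500→557/1000; 443/1000+557/1000→1. L = 2581/1000 ≈ 2.5810.
Efficiency = H/L = 2.5619/2.5810 = 99.3%.

99.3%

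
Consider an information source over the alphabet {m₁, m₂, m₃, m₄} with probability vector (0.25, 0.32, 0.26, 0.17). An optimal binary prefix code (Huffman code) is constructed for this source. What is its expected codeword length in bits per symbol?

Repeatedly combine the two least-probable nodes; the expected code length is the sum of the merged weights.
merge 17/100 + 1/4 → 21/50
merge 13/50 + 8/25 → 29/50
merge 21/50 + 29/50 → 1
L = 21/50 + 29/50 + 1 = 2 bits/symbol.

2 bits/symbol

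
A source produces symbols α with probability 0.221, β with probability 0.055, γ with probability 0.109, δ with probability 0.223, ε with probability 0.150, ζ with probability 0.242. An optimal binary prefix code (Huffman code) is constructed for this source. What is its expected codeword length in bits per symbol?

Repeatedly combine the two least-probable nodes; the expected code length is the sum of the merged weights.
merge 11/200 + 109/1000 → 41/250
merge 3/20 + 41/250 → 157/500
merge 221/1000 + 223/1000 → 111/250
merge 121/500 + 157/500 → 139/250
merge 111/250 + 139/250 → 1
L = 41/250 + 157/500 + 111/250 + 139/250 + 1 = 1239/500 = 2.478 bits/symbol.

2.478 bits/symbol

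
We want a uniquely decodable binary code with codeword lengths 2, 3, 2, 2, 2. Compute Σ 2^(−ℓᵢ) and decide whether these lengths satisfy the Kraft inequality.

With common denominator 2^3 = 8: Σ 2^(−ℓᵢ) = 2/8 + 1/8 + 2/8 + 2/8 + 2/8 = 9/8 = 1.125.
Kraft's inequality requires Σ ≤ 1; here Σ = 1.125 > 1, so no such prefix code exists.

1.125; no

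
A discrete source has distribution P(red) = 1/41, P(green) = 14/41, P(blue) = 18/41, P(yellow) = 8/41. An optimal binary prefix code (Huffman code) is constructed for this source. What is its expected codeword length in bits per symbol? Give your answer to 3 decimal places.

1.780 bits/symbol

Repeatedly combine the two least-probable nodes; the expected code length is the sum of the merged weights.
merge 1/41 + 8/41 → 9/41
merge 9/41 + 14/41 → 23/41
merge 18/41 + 23/41 → 1
L = 9/41 + 23/41 + 1 = 73/41 ≈ 1.780 bits/symbol.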